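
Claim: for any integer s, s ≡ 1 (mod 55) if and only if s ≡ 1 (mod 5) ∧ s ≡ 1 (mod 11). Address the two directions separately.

(⇒) Suppose s ≡ 1 (mod 55); write s = 55j + 1. Since 5 ∣ 55, reducing mod 5 gives s ≡ 1 (mod 5); since 11 ∣ 55, reducing mod 11 gives s ≡ 1 (mod 11).

(⇐) Conversely, if s ≡ 1 (mod 5) and s ≡ 1 (mod 11), then by the Chinese remainder theorem s ≡ 1 (mod 55). This is exactly s ≡ 1 (mod 55).

Both directions hold; the statement is true.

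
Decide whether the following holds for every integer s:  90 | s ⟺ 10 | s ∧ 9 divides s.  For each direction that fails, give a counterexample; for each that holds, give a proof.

Both directions hold; the statement is true.

[⇒] If 90 ∣ s, write s = 90q. Since 90 = 9·10, s = 10·(9q), so 10 ∣ s; and since 90 = 10·9, s = 9·(10q), so 9 ∣ s.

[⇐] Suppose 10 ∣ s and 9 ∣ s. Any common multiple of 10 and 9 is a multiple of their lcm; here gcd(10, 9) = 1, so lcm(10, 9) = 10·9 = 90, so 90 ∣ s.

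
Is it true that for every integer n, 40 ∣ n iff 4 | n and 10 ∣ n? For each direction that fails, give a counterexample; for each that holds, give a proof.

Only the forward direction holds.

Converse. This fails: take n = 20. Both 4 ∣ 20 and 10 ∣ 20, yet 20 is not a multiple of 40 (since 20 = 0·40 + 20), so 40 ∤ 20.

Forward direction. If 40 ∣ n, write n = 40q. Since 40 = 10·4, n = 4·(10q), so 4 ∣ n; and since 40 = 4·10, n = 10·(4q), so 10 ∣ n.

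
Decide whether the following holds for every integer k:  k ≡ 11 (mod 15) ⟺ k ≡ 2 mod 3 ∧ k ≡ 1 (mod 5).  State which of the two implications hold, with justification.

[⇒] Suppose k ≡ 11 (mod 15); write k = 15j + 11. Since 3 ∣ 15, reducing mod 3 gives k ≡ 11 ≡ 2 (mod 3); since 5 ∣ 15, reducing mod 5 gives k ≡ 11 ≡ 1 (mod 5).

[⇐] Conversely, if k ≡ 2 (mod 3) and k ≡ 1 (mod 5), then by the Chinese remainder theorem k ≡ 11 (mod 15). This is exactly k ≡ 11 (mod 15).

Both directions hold.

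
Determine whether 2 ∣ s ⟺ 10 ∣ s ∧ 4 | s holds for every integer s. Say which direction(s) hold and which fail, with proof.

(⟸) Suppose 10 ∣ s and 4 ∣ s. Any common multiple of 10 and 4 is a multiple of their lcm; here lcm(10, 4) = 10·4/gcd(10, 4) = 40/2 = 20, so 20 ∣ s. Since 2 ∣ 20, it follows that 2 ∣ s.

(⟹) This fails: take s = 2. Certainly 2 ∣ 2, but 10 ∤ 2.

Only the reverse direction holds.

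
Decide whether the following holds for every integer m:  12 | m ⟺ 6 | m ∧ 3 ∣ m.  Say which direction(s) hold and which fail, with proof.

The forward direction holds; the converse fails.

(⇐) This fails: take m = 6. Both 6 ∣ 6 and 3 ∣ 6, yet 6 is not a multiple of 12 (since 6 = 0·12 + 6), so 12 ∤ 6.

(⇒) If 12 ∣ m, write m = 12q. Since 12 = 2·6, m = 6·(2q), so 6 ∣ m; and since 12 = 4·3, m = 3·(4q), so 3 ∣ m.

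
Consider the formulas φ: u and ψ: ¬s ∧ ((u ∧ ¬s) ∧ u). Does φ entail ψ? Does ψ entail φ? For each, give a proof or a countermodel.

(←) Assume the antecedent. If s is true, the antecedent cannot hold. If s is false, the antecedent forces (s = F, u = T), and u holds there. Either way u holds.

(→) This fails. Under s = T, u = T, the left side is true but the right side is false.

(⇒) fails; (⇐) holds.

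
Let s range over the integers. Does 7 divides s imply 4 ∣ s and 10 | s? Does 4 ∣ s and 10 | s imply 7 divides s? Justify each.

Neither implication holds.

(⇒) This fails: take s = 7. Certainly 7 ∣ 7, but 4 ∤ 7.

(⇐) This fails: take s = 20. Both 4 ∣ 20 and 10 ∣ 20, yet 20 is not a multiple of 7 (since 20 = 2·7 + 6), so 7 ∤ 20.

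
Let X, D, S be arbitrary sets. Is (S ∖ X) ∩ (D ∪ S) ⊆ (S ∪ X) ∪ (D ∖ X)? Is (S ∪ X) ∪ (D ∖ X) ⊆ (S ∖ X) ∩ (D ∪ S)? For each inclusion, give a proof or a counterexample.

Only the forward inclusion holds.

(⟹) Let x ∈ (S ∖ X) ∩ (D ∪ S). Then either x ∈ S and x ∉ X, D; or x ∈ D ∩ S and x ∉ X. In each case x ∈ (S ∪ X) ∪ (D ∖ X), so (S ∖ X) ∩ (D ∪ S) ⊆ (S ∪ X) ∪ (D ∖ X).

(⟸) This inclusion fails. Take X = {1}, D = ∅, S = ∅; then 1 ∈ (S ∪ X) ∪ (D ∖ X) but 1 ∉ (S ∖ X) ∩ (D ∪ S).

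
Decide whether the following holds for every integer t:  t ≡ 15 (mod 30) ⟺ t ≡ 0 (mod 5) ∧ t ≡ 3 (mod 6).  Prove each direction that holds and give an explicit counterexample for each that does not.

Equivalent; both directions hold.

(⟸) If t ≡ 0 (mod 5) and t ≡ 3 (mod 6), then by the Chinese remainder theorem t ≡ 15 (mod 30). This is exactly t ≡ 15 (mod 30).

(⟹) Suppose t ≡ 15 (mod 30); write t = 30j + 15. Since 5 ∣ 30, reducing mod 5 gives t ≡ 15 ≡ 0 (mod 5); since 6 ∣ 30, reducing mod 6 gives t ≡ 15 ≡ 3 (mod 6).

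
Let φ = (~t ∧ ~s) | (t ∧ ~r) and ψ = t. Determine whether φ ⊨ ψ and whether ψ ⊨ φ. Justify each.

Both directions fail.

[⇒] This fails. Under r = F, s = F, t = F, the left side is true but the right side is false.

[⇐] This fails. Under r = T, s = F, t = T, the left side is false but the right side is true.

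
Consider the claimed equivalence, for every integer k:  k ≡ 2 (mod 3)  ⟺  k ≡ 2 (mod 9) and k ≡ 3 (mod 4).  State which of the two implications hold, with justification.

Only the reverse direction holds.

[⇒] This fails: k = 32 gives 32 ≡ 2 (mod 3) but 32 ≡ 5 (mod 9), so the conjunction on the right does not hold.

[⇐] Conversely, if k ≡ 2 (mod 9) and k ≡ 3 (mod 4), then by the Chinese remainder theorem k ≡ 11 (mod 36). Since 11 ≡ 2 (mod 3) and 3 ∣ 36, we get k ≡ 2 (mod 3).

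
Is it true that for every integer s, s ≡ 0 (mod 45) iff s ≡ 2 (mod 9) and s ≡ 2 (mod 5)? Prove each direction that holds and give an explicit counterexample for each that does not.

Both directions fail.

Forward direction. This fails: s = 0 gives 0 ≡ 0 (mod 45) but 0 ≡ 0 (mod 9), so the conjunction on the right does not hold.

Converse. This fails: s = 2 satisfies both congruences on the right (2 ≡ 2 mod 9 and 2 ≡ 2 mod 5) yet 2 ≡ 2 (mod 45), not 0.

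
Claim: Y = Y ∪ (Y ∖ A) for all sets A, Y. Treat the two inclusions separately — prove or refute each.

(⊆) Let x ∈ Y. Then either x ∈ Y and x ∉ A; or x ∈ A ∩ Y. In each case x ∈ Y ∪ (Y ∖ A), so Y ⊆ Y ∪ (Y ∖ A).

(⊇) Let x ∈ Y ∪ (Y ∖ A). Then either x ∈ Y and x ∉ A; or x ∈ A ∩ Y. In each case x ∈ Y, so Y ∪ (Y ∖ A) ⊆ Y.

Both inclusions hold; the sets are equal.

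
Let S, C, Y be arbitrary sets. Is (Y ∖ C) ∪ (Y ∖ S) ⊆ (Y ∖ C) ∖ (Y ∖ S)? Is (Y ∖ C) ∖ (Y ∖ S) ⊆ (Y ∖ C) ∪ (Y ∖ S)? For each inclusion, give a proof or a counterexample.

Only the reverse inclusion holds.

(⟹) This inclusion fails. Take S = ∅, C = ∅, Y = {1}; then 1 ∈ (Y ∖ C) ∪ (Y ∖ S) but 1 ∉ (Y ∖ C) ∖ (Y ∖ S).

(⟸) Let x ∈ (Y ∖ C) ∖ (Y ∖ S). Then x ∈ S ∩ Y and x ∉ C, from which x ∈ (Y ∖ C) ∪ (Y ∖ S).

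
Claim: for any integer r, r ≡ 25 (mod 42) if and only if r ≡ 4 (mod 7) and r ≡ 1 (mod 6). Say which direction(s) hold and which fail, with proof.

(⇒) Suppose r ≡ 25 (mod 42); write r = 42j + 25. Since 7 ∣ 42, reducing mod 7 gives r ≡ 25 ≡ 4 (mod 7); since 6 ∣ 42, reducing mod 6 gives r ≡ 25 ≡ 1 (mod 6).

(⇐) Conversely, if r ≡ 4 (mod 7) and r ≡ 1 (mod 6), then by the Chinese remainder theorem r ≡ 25 (mod 42). This is exactly r ≡ 25 (mod 42).

The biconditional holds.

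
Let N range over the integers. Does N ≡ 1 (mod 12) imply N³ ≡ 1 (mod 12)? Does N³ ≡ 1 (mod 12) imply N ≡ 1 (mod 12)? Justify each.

Both directions hold; the statement is true.

(⟹) Suppose N ≡ 1 (mod 12). Write N = 12j + 1. Then (12j + 1)³ = 1728j³ + 432j² + 36j + 1 = 12(144j³ + 36j² + 3j) + 1, so N³ ≡ 1 (mod 12).

(⟸) For the converse, argue contrapositively. If N ≢ 1 (mod 12), then N is congruent to one of 0, 2, 3, 4, 5, 6, 7, 8, 9, 10, 11 modulo 12, and these give N³ ≡ 0, 8, 3, 4, 5, 0, 7, 8, 9, 4, 11 respectively — never 1.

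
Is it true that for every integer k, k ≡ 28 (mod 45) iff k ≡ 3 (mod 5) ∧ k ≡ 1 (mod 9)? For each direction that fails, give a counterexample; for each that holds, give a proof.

Equivalent; both directions hold.

(←) If k ≡ 3 (mod 5) and k ≡ 1 (mod 9), then by the Chinese remainder theorem k ≡ 28 (mod 45). This is exactly k ≡ 28 (mod 45).

(→) Suppose k ≡ 28 (mod 45); write k = 45j + 28. Since 5 ∣ 45, reducing mod 5 gives k ≡ 28 ≡ 3 (mod 5); since 9 ∣ 45, reducing mod 9 gives k ≡ 28 ≡ 1 (mod 9).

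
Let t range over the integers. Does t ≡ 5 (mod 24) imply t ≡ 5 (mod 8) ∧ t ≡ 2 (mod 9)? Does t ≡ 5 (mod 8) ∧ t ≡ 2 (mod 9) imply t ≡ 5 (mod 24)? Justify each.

Forward direction. This fails: t = 53 gives 53 ≡ 5 (mod 24) but 53 ≡ 8 (mod 9), so the conjunction on the right does not hold.

Converse. If t ≡ 5 (mod 8) and t ≡ 2 (mod 9), then by the Chinese remainder theorem t ≡ 29 (mod 72). Since 29 ≡ 5 (mod 24) and 24 ∣ 72, we get t ≡ 5 (mod 24).

Only the reverse direction holds.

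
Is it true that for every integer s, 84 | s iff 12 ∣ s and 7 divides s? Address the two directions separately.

(⇐) Suppose 12 ∣ s and 7 ∣ s. Any common multiple of 12 and 7 is a multiple of their lcm; here gcd(12, 7) = 1, so lcm(12, 7) = 12·7 = 84, so 84 ∣ s.

(⇒) If 84 ∣ s, write s = 84q. Since 84 = 7·12, s = 12·(7q), so 12 ∣ s; and since 84 = 12·7, s = 7·(12q), so 7 ∣ s.

Both directions hold.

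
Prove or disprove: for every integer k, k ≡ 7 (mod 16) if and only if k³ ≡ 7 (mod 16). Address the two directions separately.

Both implications hold.

(⇒) Suppose k ≡ 7 (mod 16). Write k = 16j + 7. Then (16j + 7)³ = 4096j³ + 5376j² + 2352j + 343 = 16(256j³ + 336j² + 147j + 21) + 7, so k³ ≡ 7 (mod 16).

(⇐) Conversely, suppose k³ ≡ 7 (mod 16). The only residue r in {0, …, 15} with r³ ≡ 7 (mod 16) is r = 7, so k ≡ 7 (mod 16).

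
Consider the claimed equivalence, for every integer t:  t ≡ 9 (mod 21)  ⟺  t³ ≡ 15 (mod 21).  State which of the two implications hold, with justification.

[⇒] Suppose t ≡ 9 (mod 21). Write t = 21j + 9. Then (21j + 9)³ = 9261j³ + 11907j² + 5103j + 729 = 21(441j³ + 567j² + 243j + 34) + 15, so t³ ≡ 15 (mod 21).

[⇐] This fails: take t = 15. Then 15³ = 3375 ≡ 15 (mod 21), yet 15 ≡ 15 (mod 21), not 9.

Not equivalent: only (⇒) holds.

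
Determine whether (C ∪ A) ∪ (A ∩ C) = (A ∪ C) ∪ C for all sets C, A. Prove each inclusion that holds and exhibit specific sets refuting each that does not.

The two sets are equal.

(⟹) Let x ∈ (C ∪ A) ∪ (A ∩ C). Then either x ∈ C and x ∉ A; or x ∈ A and x ∉ C; or x ∈ C ∩ A. In each case x ∈ (A ∪ C) ∪ C, so (C ∪ A) ∪ (A ∩ C) ⊆ (A ∪ C) ∪ C.

(⟸) Let x ∈ (A ∪ C) ∪ C. Then either x ∈ C and x ∉ A; or x ∈ A and x ∉ C; or x ∈ C ∩ A. In each case x ∈ (C ∪ A) ∪ (A ∩ C), so (A ∪ C) ∪ C ⊆ (C ∪ A) ∪ (A ∩ C).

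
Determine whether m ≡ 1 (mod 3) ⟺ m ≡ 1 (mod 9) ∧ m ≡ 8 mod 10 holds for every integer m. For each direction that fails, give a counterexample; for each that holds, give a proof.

Only the reverse direction holds.

(⇒) This fails: m = 1 gives 1 ≡ 1 (mod 3) but 1 ≡ 1 (mod 10), so the conjunction on the right does not hold.

(⇐) Conversely, if m ≡ 1 (mod 9) and m ≡ 8 (mod 10), then by the Chinese remainder theorem m ≡ 28 (mod 90). Since 28 ≡ 1 (mod 3) and 3 ∣ 90, we get m ≡ 1 (mod 3).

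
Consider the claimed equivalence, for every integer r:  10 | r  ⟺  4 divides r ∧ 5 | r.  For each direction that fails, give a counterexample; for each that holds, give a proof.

Only the reverse direction holds.

(⟹) This fails: take r = 10. Certainly 10 ∣ 10, but 4 ∤ 10.

(⟸) Suppose 4 ∣ r and 5 ∣ r. Any common multiple of 4 and 5 is a multiple of their lcm; here gcd(4, 5) = 1, so lcm(4, 5) = 4·5 = 20, so 20 ∣ r. Since 10 ∣ 20, it follows that 10 ∣ r.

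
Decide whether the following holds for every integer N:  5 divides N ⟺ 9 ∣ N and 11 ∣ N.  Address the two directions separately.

(⇒) fails and (⇐) fails.

[⇒] This fails: take N = 5. Certainly 5 ∣ 5, but 9 ∤ 5.

[⇐] This fails: take N = 99. Both 9 ∣ 99 and 11 ∣ 99, yet 99 is not a multiple of 5 (since 99 = 19·5 + 4), so 5 ∤ 99.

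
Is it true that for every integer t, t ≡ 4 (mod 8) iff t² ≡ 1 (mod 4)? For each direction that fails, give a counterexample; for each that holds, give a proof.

Neither implication holds.

[⇒] This fails: take t = 4. Then 4 ≡ 4 (mod 8), but 4² = 16 ≡ 0 (mod 4), not 1.

[⇐] This fails: take t = 1. Then 1² = 1 ≡ 1 (mod 4), yet 1 ≡ 1 (mod 8), not 4.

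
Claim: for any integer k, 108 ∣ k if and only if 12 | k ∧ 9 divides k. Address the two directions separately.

(⇒) If 108 ∣ k, write k = 108q. Since 108 = 9·12, k = 12·(9q), so 12 ∣ k; and since 108 = 12·9, k = 9·(12q), so 9 ∣ k.

(⇐) This fails: take k = 36. Both 12 ∣ 36 and 9 ∣ 36, yet 36 is not a multiple of 108 (since 36 = 0·108 + 36), so 108 ∤ 36.

Only the forward direction holds.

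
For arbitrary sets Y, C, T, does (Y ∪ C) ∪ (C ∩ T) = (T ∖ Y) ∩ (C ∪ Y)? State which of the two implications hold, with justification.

(⊆) fails; (⊇) holds.

(⊆) This inclusion fails. Take Y = {1}, C = ∅, T = ∅; then 1 ∈ (Y ∪ C) ∪ (C ∩ T) but 1 ∉ (T ∖ Y) ∩ (C ∪ Y).

(⊇) Let x ∈ (T ∖ Y) ∩ (C ∪ Y). Then x ∈ C ∩ T and x ∉ Y, from which x ∈ (Y ∪ C) ∪ (C ∩ T).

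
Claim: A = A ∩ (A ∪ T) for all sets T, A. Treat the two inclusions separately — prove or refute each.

The two sets are equal.

(⊆) Let x ∈ A. Then either x ∈ A and x ∉ T; or x ∈ T ∩ A. In each case x ∈ A ∩ (A ∪ T), so A ⊆ A ∩ (A ∪ T).

(⊇) Let x ∈ A ∩ (A ∪ T). Then either x ∈ A and x ∉ T; or x ∈ T ∩ A. In each case x ∈ A, so A ∩ (A ∪ T) ⊆ A.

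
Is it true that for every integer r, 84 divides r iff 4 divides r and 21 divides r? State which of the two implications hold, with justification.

The biconditional holds.

(⟹) If 84 ∣ r, write r = 84q. Since 84 = 21·4, r = 4·(21q), so 4 ∣ r; and since 84 = 4·21, r = 21·(4q), so 21 ∣ r.

(⟸) Suppose 4 ∣ r and 21 ∣ r. Any common multiple of 4 and 21 is a multiple of their lcm; here gcd(4, 21) = 1, so lcm(4, 21) = 4·21 = 84, so 84 ∣ r.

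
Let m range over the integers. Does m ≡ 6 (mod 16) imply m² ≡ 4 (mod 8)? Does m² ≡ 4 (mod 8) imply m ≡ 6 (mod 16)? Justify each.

(⇒) holds; (⇐) fails.

Forward direction. Suppose m ≡ 6 (mod 16). Then m² ≡ 6² = 36 (mod 16), and since 8 ∣ 16, also m² ≡ 4 (mod 8).

Converse. This fails: take m = 2. Then 2² = 4 ≡ 4 (mod 8), yet 2 ≡ 2 (mod 16), not 6.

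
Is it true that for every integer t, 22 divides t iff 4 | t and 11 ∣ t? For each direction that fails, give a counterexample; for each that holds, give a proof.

The forward direction fails; the converse holds.

[⇒] This fails: take t = 22. Certainly 22 ∣ 22, but 4 ∤ 22.

[⇐] Suppose 4 ∣ t and 11 ∣ t. Any common multiple of 4 and 11 is a multiple of their lcm; here gcd(4, 11) = 1, so lcm(4, 11) = 4·11 = 44, so 44 ∣ t. Since 22 ∣ 44, it follows that 22 ∣ t.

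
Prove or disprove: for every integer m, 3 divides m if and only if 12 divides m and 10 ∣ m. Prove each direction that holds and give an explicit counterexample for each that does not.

Not equivalent: only (⇐) holds.

(⇒) This fails: take m = 3. Certainly 3 ∣ 3, but 12 ∤ 3.

(⇐) Suppose 12 ∣ m and 10 ∣ m. Any common multiple of 12 and 10 is a multiple of their lcm; here lcm(12, 10) = 12·10/gcd(12, 10) = 120/2 = 60, so 60 ∣ m. Since 3 ∣ 60, it follows that 3 ∣ m.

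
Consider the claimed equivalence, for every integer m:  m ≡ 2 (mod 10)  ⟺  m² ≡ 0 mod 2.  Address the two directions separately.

(⇒) holds; (⇐) fails.

(→) Suppose m ≡ 2 (mod 10). Then m² ≡ 2² = 4 (mod 10), and since 2 ∣ 10, also m² ≡ 0 (mod 2).

(←) This fails: take m = 0. Then 0² = 0 ≡ 0 (mod 2), yet 0 ≡ 0 (mod 10), not 2.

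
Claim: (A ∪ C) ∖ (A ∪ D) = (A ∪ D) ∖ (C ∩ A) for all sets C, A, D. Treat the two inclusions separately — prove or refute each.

Both inclusions fail.

(⟹) This inclusion fails. Take C = {1}, A = ∅, D = ∅; then 1 ∈ (A ∪ C) ∖ (A ∪ D) but 1 ∉ (A ∪ D) ∖ (C ∩ A).

(⟸) This inclusion fails. Take C = ∅, A = {1}, D = ∅; then 1 ∈ (A ∪ D) ∖ (C ∩ A) but 1 ∉ (A ∪ C) ∖ (A ∪ D).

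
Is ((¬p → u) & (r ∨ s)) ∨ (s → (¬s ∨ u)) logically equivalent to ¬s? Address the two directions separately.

Not equivalent: only (⇐) holds.

[⇒] This fails. Under u = T, p = F, r = F, s = T, the left side is true but the right side is false.

[⇐] Assume the antecedent. If s is true, the antecedent cannot hold. If s is false, the consequent reduces to true regardless of the other variables. Either way the consequent holds.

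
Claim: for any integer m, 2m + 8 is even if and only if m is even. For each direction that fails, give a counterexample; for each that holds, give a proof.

Not equivalent: only (⇐) holds.

(⇒) This fails: take m = 5. Then 2m + 8 = 18, which is even, yet m = 5 is odd, not even.

(⇐) Suppose m is even. Since 2 is even, 2m is even for every m, so 2m + 8 has the same parity as 8, which is even. Hence 2m + 8 is even.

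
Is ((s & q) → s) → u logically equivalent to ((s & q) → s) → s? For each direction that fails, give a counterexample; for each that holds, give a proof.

[⇒] This fails. Under u = T, q = F, s = F, the left side is true but the right side is false.

[⇐] This fails. Under u = F, q = F, s = T, the left side is false but the right side is true.

(⇒) fails and (⇐) fails.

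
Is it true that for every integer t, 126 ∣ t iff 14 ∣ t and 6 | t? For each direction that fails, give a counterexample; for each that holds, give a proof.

Not equivalent: only (⇒) holds.

[⇒] If 126 ∣ t, write t = 126q. Since 126 = 9·14, t = 14·(9q), so 14 ∣ t; and since 126 = 21·6, t = 6·(21q), so 6 ∣ t.

[⇐] This fails: take t = 42. Both 14 ∣ 42 and 6 ∣ 42, yet 42 is not a multiple of 126 (since 42 = 0·126 + 42), so 126 ∤ 42.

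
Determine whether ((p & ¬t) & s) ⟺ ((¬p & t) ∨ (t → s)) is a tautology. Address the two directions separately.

(⇒) Assume the antecedent. If p is true, the antecedent forces (p = T, s = T, t = F), and (¬p & t) ∨ (t → s) holds there. If p is false, the antecedent cannot hold. Either way (¬p & t) ∨ (t → s) holds.

(⇐) This fails. Under p = F, s = F, t = F, the left side is false but the right side is true.

Only the forward implication holds.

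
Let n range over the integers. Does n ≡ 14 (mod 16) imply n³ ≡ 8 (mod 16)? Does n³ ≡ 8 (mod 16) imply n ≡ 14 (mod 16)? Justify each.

Only the forward implication holds.

Converse. This fails: take n = 2. Then 2³ = 8 ≡ 8 (mod 16), yet 2 ≡ 2 (mod 16), not 14.

Forward direction. Suppose n ≡ 14 (mod 16). Write n = 16j + 14. Then (16j + 14)³ = 4096j³ + 10752j² + 9408j + 2744 = 16(256j³ + 672j² + 588j + 171) + 8, so n³ ≡ 8 (mod 16).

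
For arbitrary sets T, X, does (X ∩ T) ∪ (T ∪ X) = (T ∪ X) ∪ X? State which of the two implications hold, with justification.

(⟸) Let x ∈ (T ∪ X) ∪ X. Then either x ∈ T and x ∉ X; or x ∈ X and x ∉ T; or x ∈ T ∩ X. In each case x ∈ (X ∩ T) ∪ (T ∪ X), so (T ∪ X) ∪ X ⊆ (X ∩ T) ∪ (T ∪ X).

(⟹) Let x ∈ (X ∩ T) ∪ (T ∪ X). Then either x ∈ T and x ∉ X; or x ∈ X and x ∉ T; or x ∈ T ∩ X. In each case x ∈ (T ∪ X) ∪ X, so (X ∩ T) ∪ (T ∪ X) ⊆ (T ∪ X) ∪ X.

Both inclusions hold.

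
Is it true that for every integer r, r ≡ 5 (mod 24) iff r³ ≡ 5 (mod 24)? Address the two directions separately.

(⟹) Suppose r ≡ 5 (mod 24). Write r = 24j + 5. Then (24j + 5)³ = 13824j³ + 8640j² + 1800j + 125 = 24(576j³ + 360j² + 75j + 5) + 5, so r³ ≡ 5 (mod 24).

(⟸) Conversely, suppose r³ ≡ 5 (mod 24). The only residue r in {0, …, 23} with r³ ≡ 5 (mod 24) is r = 5, so r ≡ 5 (mod 24).

Equivalent; both directions hold.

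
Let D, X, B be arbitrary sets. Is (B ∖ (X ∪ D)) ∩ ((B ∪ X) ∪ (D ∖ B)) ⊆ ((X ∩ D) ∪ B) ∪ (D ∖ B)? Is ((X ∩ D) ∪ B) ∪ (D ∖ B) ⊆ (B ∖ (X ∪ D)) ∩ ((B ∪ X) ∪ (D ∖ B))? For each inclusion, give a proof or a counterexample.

(⟸) This inclusion fails. Take D = {1}, X = ∅, B = ∅; then 1 ∈ ((X ∩ D) ∪ B) ∪ (D ∖ B) but 1 ∉ (B ∖ (X ∪ D)) ∩ ((B ∪ X) ∪ (D ∖ B)).

(⟹) Let x ∈ (B ∖ (X ∪ D)) ∩ ((B ∪ X) ∪ (D ∖ B)). Then x ∈ B and x ∉ D, X, from which x ∈ ((X ∩ D) ∪ B) ∪ (D ∖ B).

(⊆) holds; (⊇) fails.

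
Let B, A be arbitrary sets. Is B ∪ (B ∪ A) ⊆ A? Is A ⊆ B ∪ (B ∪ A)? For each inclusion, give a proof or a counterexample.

(⟹) This inclusion fails. Take B = {1}, A = ∅; then 1 ∈ B ∪ (B ∪ A) but 1 ∉ A.

(⟸) Let x ∈ A. Then either x ∈ A and x ∉ B; or x ∈ B ∩ A. In each case x ∈ B ∪ (B ∪ A), so A ⊆ B ∪ (B ∪ A).

The sets are not equal: only the reverse inclusion holds.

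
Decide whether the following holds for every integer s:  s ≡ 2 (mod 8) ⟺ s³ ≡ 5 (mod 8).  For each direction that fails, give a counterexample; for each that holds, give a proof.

Neither direction holds.

Forward direction. This fails: take s = 2. Then 2 ≡ 2 (mod 8), but 2³ = 8 ≡ 0 (mod 8), not 5.

Converse. This fails: take s = 5. Then 5³ = 125 ≡ 5 (mod 8), yet 5 ≡ 5 (mod 8), not 2.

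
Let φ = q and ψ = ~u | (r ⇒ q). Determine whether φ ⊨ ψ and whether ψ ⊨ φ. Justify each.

(→) Assume the antecedent. If q is true, ~u | (r ⇒ q) reduces to true regardless of the other variables. If q is false, the antecedent cannot hold. Either way ~u | (r ⇒ q) holds.

(←) This fails. Under q = F, u = F, r = F, the left side is false but the right side is true.

(⇒) holds; (⇐) fails.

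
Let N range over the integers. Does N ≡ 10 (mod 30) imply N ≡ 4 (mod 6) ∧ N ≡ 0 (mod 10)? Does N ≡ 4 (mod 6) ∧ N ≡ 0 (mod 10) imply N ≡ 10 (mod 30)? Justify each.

The biconditional holds.

(⇒) Suppose N ≡ 10 (mod 30); write N = 30j + 10. Since 6 ∣ 30, reducing mod 6 gives N ≡ 10 ≡ 4 (mod 6); since 10 ∣ 30, reducing mod 10 gives N ≡ 10 ≡ 0 (mod 10).

(⇐) Conversely, if N ≡ 4 (mod 6) and N ≡ 0 (mod 10), then by the Chinese remainder theorem N ≡ 10 (mod 30). This is exactly N ≡ 10 (mod 30).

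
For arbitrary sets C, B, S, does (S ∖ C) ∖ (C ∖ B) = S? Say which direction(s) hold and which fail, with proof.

(⊆) holds; (⊇) fails.

Forward inclusion. Let x ∈ (S ∖ C) ∖ (C ∖ B). Then either x ∈ S and x ∉ C, B; or x ∈ B ∩ S and x ∉ C. In each case x ∈ S, so (S ∖ C) ∖ (C ∖ B) ⊆ S.

Reverse inclusion. This inclusion fails. Take C = {1}, B = ∅, S = {1}; then 1 ∈ S but 1 ∉ (S ∖ C) ∖ (C ∖ B).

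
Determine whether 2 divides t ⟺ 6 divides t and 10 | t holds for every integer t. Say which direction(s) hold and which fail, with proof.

(→) This fails: take t = 2. Certainly 2 ∣ 2, but 6 ∤ 2.

(←) Suppose 6 ∣ t and 10 ∣ t. Any common multiple of 6 and 10 is a multiple of their lcm; here lcm(6, 10) = 6·10/gcd(6, 10) = 60/2 = 30, so 30 ∣ t. Since 2 ∣ 30, it follows that 2 ∣ t.

(⇒) fails; (⇐) holds.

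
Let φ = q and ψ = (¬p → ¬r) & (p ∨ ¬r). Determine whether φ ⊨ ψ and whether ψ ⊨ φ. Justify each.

Neither direction holds.

Forward direction. This fails. Under p = F, r = T, q = T, the left side is true but the right side is false.

Converse. This fails. Under p = F, r = F, q = F, the left side is false but the right side is true.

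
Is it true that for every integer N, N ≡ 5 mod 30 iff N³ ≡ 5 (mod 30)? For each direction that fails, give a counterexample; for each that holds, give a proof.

Equivalent; both directions hold.

(←) Suppose N³ ≡ 5 (mod 30). The only residue r in {0, …, 29} with r³ ≡ 5 (mod 30) is r = 5, so N ≡ 5 (mod 30).

(→) Suppose N ≡ 5 mod 30. Write N = 30j + 5. Then (30j + 5)³ = 27000j³ + 13500j² + 2250j + 125 = 30(900j³ + 450j² + 75j + 4) + 5, so N³ ≡ 5 (mod 30).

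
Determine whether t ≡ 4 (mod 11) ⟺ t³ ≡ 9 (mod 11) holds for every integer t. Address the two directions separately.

[⇒] Suppose t ≡ 4 (mod 11). Write t = 11j + 4. Then (11j + 4)³ = 1331j³ + 1452j² + 528j + 64 = 11(121j³ + 132j² + 48j + 5) + 9, so t³ ≡ 9 (mod 11).

[⇐] Conversely, suppose t³ ≡ 9 (mod 11). The only residue r in {0, …, 10} with r³ ≡ 9 (mod 11) is r = 4, so t ≡ 4 (mod 11).

Both directions hold; the statement is true.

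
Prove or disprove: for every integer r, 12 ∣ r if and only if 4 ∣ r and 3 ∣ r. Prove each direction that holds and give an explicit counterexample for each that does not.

The biconditional holds.

Forward direction. If 12 ∣ r, write r = 12q. Since 12 = 3·4, r = 4·(3q), so 4 ∣ r; and since 12 = 4·3, r = 3·(4q), so 3 ∣ r.

Converse. Suppose 4 ∣ r and 3 ∣ r. Any common multiple of 4 and 3 is a multiple of their lcm; here gcd(4, 3) = 1, so lcm(4, 3) = 4·3 = 12, so 12 ∣ r.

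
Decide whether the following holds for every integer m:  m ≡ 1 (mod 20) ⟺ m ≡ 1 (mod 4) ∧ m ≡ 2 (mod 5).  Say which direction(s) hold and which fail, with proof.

Neither implication holds.

(→) This fails: m = 1 gives 1 ≡ 1 (mod 20) but 1 ≡ 1 (mod 5), so the conjunction on the right does not hold.

(←) This fails: m = 17 satisfies both congruences on the right (17 ≡ 1 mod 4 and 17 ≡ 2 mod 5) yet 17 ≡ 17 (mod 20), not 1.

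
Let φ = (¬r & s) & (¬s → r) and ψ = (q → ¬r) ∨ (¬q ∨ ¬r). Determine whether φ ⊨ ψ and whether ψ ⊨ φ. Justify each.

Forward direction. Assume the antecedent. If q is true, the antecedent forces (q = T, s = T, r = F), and (q → ¬r) ∨ (¬q ∨ ¬r) holds there. If q is false, (q → ¬r) ∨ (¬q ∨ ¬r) reduces to true regardless of the other variables. Either way (q → ¬r) ∨ (¬q ∨ ¬r) holds.

Converse. This fails. Under q = F, s = F, r = F, the left side is false but the right side is true.

Not equivalent: only (⇒) holds.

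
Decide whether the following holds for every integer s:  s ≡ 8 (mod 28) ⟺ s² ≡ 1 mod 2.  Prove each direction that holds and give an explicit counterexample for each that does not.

Neither direction holds.

[⇒] This fails: take s = 8. Then 8 ≡ 8 (mod 28), but 8² = 64 ≡ 0 (mod 2), not 1.

[⇐] This fails: take s = 1. Then 1² = 1 ≡ 1 (mod 2), yet 1 ≡ 1 (mod 28), not 8.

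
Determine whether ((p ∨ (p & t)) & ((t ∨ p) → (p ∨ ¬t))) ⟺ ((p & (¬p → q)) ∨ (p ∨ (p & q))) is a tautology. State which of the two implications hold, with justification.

(→) Assume the antecedent. If t is true, the antecedent forces (t = T, q = F, p = T) or (t = T, q = T, p = T), and (p & (¬p → q)) ∨ (p ∨ (p & q)) holds there. If t is false, the antecedent forces (t = F, q = F, p = T) or (t = F, q = T, p = T), and (p & (¬p → q)) ∨ (p ∨ (p & q)) holds there. Either way (p & (¬p → q)) ∨ (p ∨ (p & q)) holds.

(←) Assume the antecedent. If t is true, the antecedent forces (t = T, q = F, p = T) or (t = T, q = T, p = T), and the consequent holds there. If t is false, the antecedent forces (t = F, q = F, p = T) or (t = F, q = T, p = T), and the consequent holds there. Either way the consequent holds.

Equivalent; both directions hold.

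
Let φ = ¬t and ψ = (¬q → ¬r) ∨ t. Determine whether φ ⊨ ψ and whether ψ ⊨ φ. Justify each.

[⇒] This fails. Under q = F, r = T, t = F, the left side is true but the right side is false.

[⇐] This fails. Under q = F, r = F, t = T, the left side is false but the right side is true.

Neither direction holds.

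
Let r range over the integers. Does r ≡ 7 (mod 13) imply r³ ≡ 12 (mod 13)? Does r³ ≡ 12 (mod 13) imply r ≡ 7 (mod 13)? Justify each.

Neither implication holds.

[⇒] This fails: take r = 7. Then 7 ≡ 7 (mod 13), but 7³ = 343 ≡ 5 (mod 13), not 12.

[⇐] This fails: take r = 4. Then 4³ = 64 ≡ 12 (mod 13), yet 4 ≡ 4 (mod 13), not 7.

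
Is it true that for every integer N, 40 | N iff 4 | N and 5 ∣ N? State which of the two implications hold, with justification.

(⟹) If 40 ∣ N, write N = 40q. Since 40 = 10·4, N = 4·(10q), so 4 ∣ N; and since 40 = 8·5, N = 5·(8q), so 5 ∣ N.

(⟸) This fails: take N = 20. Both 4 ∣ 20 and 5 ∣ 20, yet 20 is not a multiple of 40 (since 20 = 0·40 + 20), so 40 ∤ 20.

Only the forward implication holds.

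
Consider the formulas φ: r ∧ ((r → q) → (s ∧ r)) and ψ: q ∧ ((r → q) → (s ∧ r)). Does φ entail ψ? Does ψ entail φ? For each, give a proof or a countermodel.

Forward direction. This fails. Under q = F, s = F, r = T, the left side is true but the right side is false.

Converse. Assume the antecedent. If q is true, the antecedent forces (q = T, s = T, r = T), and r ∧ ((r → q) → (s ∧ r)) holds there. If q is false, the antecedent cannot hold. Either way r ∧ ((r → q) → (s ∧ r)) holds.

Only the reverse direction holds.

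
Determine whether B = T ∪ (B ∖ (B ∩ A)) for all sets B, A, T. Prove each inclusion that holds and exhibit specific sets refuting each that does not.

Forward inclusion. This inclusion fails. Take B = {1}, A = {1}, T = ∅; then 1 ∈ B but 1 ∉ T ∪ (B ∖ (B ∩ A)).

Reverse inclusion. This inclusion fails. Take B = ∅, A = ∅, T = {1}; then 1 ∈ T ∪ (B ∖ (B ∩ A)) but 1 ∉ B.

Neither inclusion holds.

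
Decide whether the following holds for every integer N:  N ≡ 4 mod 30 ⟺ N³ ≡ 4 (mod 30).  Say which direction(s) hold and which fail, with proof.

(⟹) Suppose N ≡ 4 mod 30. Write N = 30j + 4. Then (30j + 4)³ = 27000j³ + 10800j² + 1440j + 64 = 30(900j³ + 360j² + 48j + 2) + 4, so N³ ≡ 4 (mod 30).

(⟸) Conversely, suppose N³ ≡ 4 (mod 30). The only residue r in {0, …, 29} with r³ ≡ 4 (mod 30) is r = 4, so N ≡ 4 (mod 30).

Both implications hold.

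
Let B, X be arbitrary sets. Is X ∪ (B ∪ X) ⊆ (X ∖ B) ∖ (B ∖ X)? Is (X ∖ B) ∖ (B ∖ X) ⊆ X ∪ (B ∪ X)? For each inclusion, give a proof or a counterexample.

(⊆) fails; (⊇) holds.

(⊆) This inclusion fails. Take B = {1}, X = ∅; then 1 ∈ X ∪ (B ∪ X) but 1 ∉ (X ∖ B) ∖ (B ∖ X).

(⊇) Let x ∈ (X ∖ B) ∖ (B ∖ X). Then x ∈ X and x ∉ B, from which x ∈ X ∪ (B ∪ X).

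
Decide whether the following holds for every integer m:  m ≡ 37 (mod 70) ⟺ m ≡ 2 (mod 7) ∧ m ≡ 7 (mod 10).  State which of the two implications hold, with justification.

Equivalent; both directions hold.

[⇒] Suppose m ≡ 37 (mod 70); write m = 70j + 37. Since 7 ∣ 70, reducing mod 7 gives m ≡ 37 ≡ 2 (mod 7); since 10 ∣ 70, reducing mod 10 gives m ≡ 37 ≡ 7 (mod 10).

[⇐] Conversely, if m ≡ 2 (mod 7) and m ≡ 7 (mod 10), then by the Chinese remainder theorem m ≡ 37 (mod 70). This is exactly m ≡ 37 (mod 70).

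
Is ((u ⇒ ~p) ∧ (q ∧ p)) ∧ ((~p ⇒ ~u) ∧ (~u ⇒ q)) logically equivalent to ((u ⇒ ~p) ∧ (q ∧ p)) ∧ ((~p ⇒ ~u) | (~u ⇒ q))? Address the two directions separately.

Forward direction. Assume the antecedent. If q is true, the antecedent forces (q = T, p = T, u = F), and the consequent holds there. If q is false, the antecedent cannot hold. Either way the consequent holds.

Converse. Assume the antecedent. If q is true, the antecedent forces (q = T, p = T, u = F), and the consequent holds there. If q is false, the antecedent cannot hold. Either way the consequent holds.

Equivalent; both directions hold.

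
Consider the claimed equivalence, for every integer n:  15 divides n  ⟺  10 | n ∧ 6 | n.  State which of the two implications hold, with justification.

Only the converse holds.

Forward direction. This fails: take n = 15. Certainly 15 ∣ 15, but 10 ∤ 15.

Converse. Suppose 10 ∣ n and 6 ∣ n. Any common multiple of 10 and 6 is a multiple of their lcm; here lcm(10, 6) = 10·6/gcd(10, 6) = 60/2 = 30, so 30 ∣ n. Since 15 ∣ 30, it follows that 15 ∣ n.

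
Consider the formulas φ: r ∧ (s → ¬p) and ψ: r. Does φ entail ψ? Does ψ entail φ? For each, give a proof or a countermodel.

Not equivalent: only (⇒) holds.

(⇒) Assume the antecedent. If p is true, the antecedent forces (p = T, r = T, s = F), and r holds there. If p is false, the antecedent forces (p = F, r = T, s = F) or (p = F, r = T, s = T), and r holds there. Either way r holds.

(⇐) This fails. Under p = T, r = T, s = T, the left side is false but the right side is true.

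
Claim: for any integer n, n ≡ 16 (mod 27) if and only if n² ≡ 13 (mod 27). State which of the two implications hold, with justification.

(⇒) Suppose n ≡ 16 (mod 27). Write n = 27j + 16. Then (27j + 16)² = 729j² + 864j + 256 = 27(27j² + 32j + 9) + 13, so n² ≡ 13 (mod 27).

(⇐) This fails: take n = 11. Then 11² = 121 ≡ 13 (mod 27), yet 11 ≡ 11 (mod 27), not 16.

(⇒) holds; (⇐) fails.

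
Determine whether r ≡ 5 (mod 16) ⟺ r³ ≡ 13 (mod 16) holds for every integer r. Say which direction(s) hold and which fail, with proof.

Both directions hold.

(⇒) Suppose r ≡ 5 (mod 16). Write r = 16j + 5. Then (16j + 5)³ = 4096j³ + 3840j² + 1200j + 125 = 16(256j³ + 240j² + 75j + 7) + 13, so r³ ≡ 13 (mod 16).

(⇐) Conversely, suppose r³ ≡ 13 (mod 16). The only residue r in {0, …, 15} with r³ ≡ 13 (mod 16) is r = 5, so r ≡ 5 (mod 16).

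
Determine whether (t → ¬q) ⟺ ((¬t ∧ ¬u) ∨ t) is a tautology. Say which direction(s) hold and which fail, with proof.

[⇒] This fails. Under q = F, t = F, u = T, the left side is true but the right side is false.

[⇐] This fails. Under q = T, t = T, u = F, the left side is false but the right side is true.

(⇒) fails and (⇐) fails.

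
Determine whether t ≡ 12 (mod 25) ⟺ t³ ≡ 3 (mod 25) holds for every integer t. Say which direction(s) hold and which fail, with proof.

Equivalent; both directions hold.

(→) Suppose t ≡ 12 (mod 25). Write t = 25j + 12. Then (25j + 12)³ = 15625j³ + 22500j² + 10800j + 1728 = 25(625j³ + 900j² + 432j + 69) + 3, so t³ ≡ 3 (mod 25).

(←) Conversely, suppose t³ ≡ 3 (mod 25). The only residue r in {0, …, 24} with r³ ≡ 3 (mod 25) is r = 12, so t ≡ 12 (mod 25).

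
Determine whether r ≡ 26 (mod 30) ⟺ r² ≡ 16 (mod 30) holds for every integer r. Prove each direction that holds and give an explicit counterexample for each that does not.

(⇐) This fails: take r = 4. Then 4² = 16 ≡ 16 (mod 30), yet 4 ≡ 4 (mod 30), not 26.

(⇒) Suppose r ≡ 26 (mod 30). Write r = 30j + 26. Then (30j + 26)² = 900j² + 1560j + 676 = 30(30j² + 52j + 22) + 16, so r² ≡ 16 (mod 30).

Only the forward implication holds.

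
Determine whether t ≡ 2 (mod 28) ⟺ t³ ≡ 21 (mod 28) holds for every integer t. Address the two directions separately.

(→) This fails: take t = 2. Then 2 ≡ 2 (mod 28), but 2³ = 8 ≡ 8 (mod 28), not 21.

(←) This fails: take t = 21. Then 21³ = 9261 ≡ 21 (mod 28), yet 21 ≡ 21 (mod 28), not 2.

Both directions fail.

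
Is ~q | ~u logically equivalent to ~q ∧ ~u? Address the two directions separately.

(⇒) fails; (⇐) holds.

Converse. Assume the antecedent. If q is true, the antecedent cannot hold. If q is false, ~q | ~u reduces to true regardless of the other variables. Either way ~q | ~u holds.

Forward direction. This fails. Under q = T, u = F, the left side is true but the right side is false.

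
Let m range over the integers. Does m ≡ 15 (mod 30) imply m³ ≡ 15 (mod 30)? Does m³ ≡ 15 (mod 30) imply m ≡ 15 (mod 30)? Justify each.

Both implications hold.

(⟹) Suppose m ≡ 15 (mod 30). Write m = 30j + 15. Then (30j + 15)³ = 27000j³ + 40500j² + 20250j + 3375 = 30(900j³ + 1350j² + 675j + 112) + 15, so m³ ≡ 15 (mod 30).

(⟸) Conversely, suppose m³ ≡ 15 (mod 30). The only residue r in {0, …, 29} with r³ ≡ 15 (mod 30) is r = 15, so m ≡ 15 (mod 30).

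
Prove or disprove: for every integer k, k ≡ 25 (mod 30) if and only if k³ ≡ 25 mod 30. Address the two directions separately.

Equivalent; both directions hold.

[⇒] Suppose k ≡ 25 (mod 30). Write k = 30j + 25. Then (30j + 25)³ = 27000j³ + 67500j² + 56250j + 15625 = 30(900j³ + 2250j² + 1875j + 520) + 25, so k³ ≡ 25 (mod 30).

[⇐] Conversely, suppose k³ ≡ 25 (mod 30). The only residue r in {0, …, 29} with r³ ≡ 25 (mod 30) is r = 25, so k ≡ 25 (mod 30).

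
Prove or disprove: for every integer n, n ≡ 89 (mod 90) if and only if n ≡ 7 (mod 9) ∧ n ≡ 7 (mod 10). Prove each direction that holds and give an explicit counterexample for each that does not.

Neither implication holds.

(⇒) This fails: n = 89 gives 89 ≡ 89 (mod 90) but 89 ≡ 8 (mod 9), so the conjunction on the right does not hold.

(⇐) This fails: n = 7 satisfies both congruences on the right (7 ≡ 7 mod 9 and 7 ≡ 7 mod 10) yet 7 ≡ 7 (mod 90), not 89.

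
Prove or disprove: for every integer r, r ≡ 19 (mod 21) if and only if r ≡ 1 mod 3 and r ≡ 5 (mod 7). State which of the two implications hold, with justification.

(←) If r ≡ 1 (mod 3) and r ≡ 5 (mod 7), then by the Chinese remainder theorem r ≡ 19 (mod 21). This is exactly r ≡ 19 (mod 21).

(→) Suppose r ≡ 19 (mod 21); write r = 21j + 19. Since 3 ∣ 21, reducing mod 3 gives r ≡ 19 ≡ 1 (mod 3); since 7 ∣ 21, reducing mod 7 gives r ≡ 19 ≡ 5 (mod 7).

Equivalent; both directions hold.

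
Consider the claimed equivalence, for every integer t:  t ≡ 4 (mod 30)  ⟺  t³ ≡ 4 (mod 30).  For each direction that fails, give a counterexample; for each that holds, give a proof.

Both directions hold; the statement is true.

(⇒) Suppose t ≡ 4 (mod 30). Write t = 30j + 4. Then (30j + 4)³ = 27000j³ + 10800j² + 1440j + 64 = 30(900j³ + 360j² + 48j + 2) + 4, so t³ ≡ 4 (mod 30).

(⇐) Conversely, suppose t³ ≡ 4 (mod 30). The only residue r in {0, …, 29} with r³ ≡ 4 (mod 30) is r = 4, so t ≡ 4 (mod 30).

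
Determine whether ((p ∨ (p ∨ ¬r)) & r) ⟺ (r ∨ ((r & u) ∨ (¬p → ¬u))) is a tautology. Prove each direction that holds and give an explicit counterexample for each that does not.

(⇒) holds; (⇐) fails.

[⇒] Assume the antecedent. If r is true, r ∨ ((r & u) ∨ (¬p → ¬u)) reduces to true regardless of the other variables. If r is false, the antecedent cannot hold. Either way r ∨ ((r & u) ∨ (¬p → ¬u)) holds.

[⇐] This fails. Under r = F, u = F, p = F, the left side is false but the right side is true.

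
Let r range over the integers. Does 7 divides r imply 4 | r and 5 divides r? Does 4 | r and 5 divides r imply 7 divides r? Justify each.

Neither implication holds.

(→) This fails: take r = 7. Certainly 7 ∣ 7, but 4 ∤ 7.

(←) This fails: take r = 20. Both 4 ∣ 20 and 5 ∣ 20, yet 20 is not a multiple of 7 (since 20 = 2·7 + 6), so 7 ∤ 20.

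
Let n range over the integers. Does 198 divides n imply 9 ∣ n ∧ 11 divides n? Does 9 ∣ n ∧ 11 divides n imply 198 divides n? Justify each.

Only the forward implication holds.

(⇐) This fails: take n = 99. Both 9 ∣ 99 and 11 ∣ 99, yet 99 is not a multiple of 198 (since 99 = 0·198 + 99), so 198 ∤ 99.

(⇒) If 198 ∣ n, write n = 198q. Since 198 = 22·9, n = 9·(22q), so 9 ∣ n; and since 198 = 18·11, n = 11·(18q), so 11 ∣ n.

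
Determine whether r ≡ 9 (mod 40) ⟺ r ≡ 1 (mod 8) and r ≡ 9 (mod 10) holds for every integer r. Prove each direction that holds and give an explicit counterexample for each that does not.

Equivalent; both directions hold.

(←) If r ≡ 1 (mod 8) and r ≡ 9 (mod 10), then by the Chinese remainder theorem r ≡ 9 (mod 40). This is exactly r ≡ 9 (mod 40).

(→) Suppose r ≡ 9 (mod 40); write r = 40j + 9. Since 8 ∣ 40, reducing mod 8 gives r ≡ 9 ≡ 1 (mod 8); since 10 ∣ 40, reducing mod 10 gives r ≡ 9 (mod 10).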